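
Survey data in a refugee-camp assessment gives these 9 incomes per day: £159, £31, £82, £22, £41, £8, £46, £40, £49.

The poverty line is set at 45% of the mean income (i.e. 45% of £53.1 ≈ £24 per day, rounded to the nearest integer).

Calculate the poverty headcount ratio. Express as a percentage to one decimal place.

22.2%

2 of the 9 households have income below £24.
H = 2/9 = 22.2%.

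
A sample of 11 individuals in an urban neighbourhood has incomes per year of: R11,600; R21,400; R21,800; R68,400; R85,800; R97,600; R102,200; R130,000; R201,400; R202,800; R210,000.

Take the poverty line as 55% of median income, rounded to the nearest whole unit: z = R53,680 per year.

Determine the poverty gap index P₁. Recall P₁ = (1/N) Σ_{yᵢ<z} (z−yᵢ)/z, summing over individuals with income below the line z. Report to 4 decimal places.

Below z: R11,600, R21,400, R21,800 (q = 3 of N = 11).
Gap ratios (z−y)/z: (53680−11600)/53680 = 0.7839; (53680−21400)/53680 = 0.6013; (53680−21800)/53680 = 0.5939.
Sum of shortfalls = 1.979136; P₁ averages over all N: 1.979136 / 11 = 0.1799.

0.1799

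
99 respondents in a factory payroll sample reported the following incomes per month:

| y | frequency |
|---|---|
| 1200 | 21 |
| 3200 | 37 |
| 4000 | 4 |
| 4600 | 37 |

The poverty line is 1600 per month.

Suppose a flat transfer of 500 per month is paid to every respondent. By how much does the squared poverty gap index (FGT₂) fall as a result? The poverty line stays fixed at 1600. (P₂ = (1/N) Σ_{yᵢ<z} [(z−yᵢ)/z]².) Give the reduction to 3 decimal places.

0.013

Before: below the line — 21×1200; squared poverty gap index (FGT₂) = 0.01326.
After the 500 transfer: below the line — none; squared poverty gap index (FGT₂) = 0.00000.
Reduction = 0.01326 − 0.00000 = 0.013.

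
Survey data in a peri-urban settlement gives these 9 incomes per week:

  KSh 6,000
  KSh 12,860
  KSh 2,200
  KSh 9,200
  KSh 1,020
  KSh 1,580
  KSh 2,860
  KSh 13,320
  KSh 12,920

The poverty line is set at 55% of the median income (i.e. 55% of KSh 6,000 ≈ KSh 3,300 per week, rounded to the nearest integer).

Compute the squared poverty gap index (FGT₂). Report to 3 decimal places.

Below the line: KSh 1,020, KSh 1,580, KSh 2,200, KSh 2,860 (q = 4 of N = 9).
Relative gaps: (3300−1020)/3300 = 0.6909; (3300−1580)/3300 = 0.5212; (3300−2200)/3300 = 0.3333; (3300−2860)/3300 = 0.1333.
Squared: 0.4774; 0.2717; 0.1111; 0.0178.
Sum = 0.877906; P₂ = 0.877906 / 9 = 0.098.

0.098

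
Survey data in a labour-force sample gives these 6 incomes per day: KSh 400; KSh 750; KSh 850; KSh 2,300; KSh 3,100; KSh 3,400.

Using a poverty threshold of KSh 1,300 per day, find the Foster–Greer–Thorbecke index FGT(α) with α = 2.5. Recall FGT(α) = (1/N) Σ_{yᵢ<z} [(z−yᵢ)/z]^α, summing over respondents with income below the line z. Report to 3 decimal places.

0.098

Incomes under z: KSh 400, KSh 750, KSh 850 (q = 3 of N = 6).
Gap ratios (z−y)/z: (1300−400)/1300 = 0.6923; (1300−750)/1300 = 0.4231; (1300−850)/1300 = 0.3462.
Raised to α = 2.5: 0.39879; 0.11643; 0.07050.
Sum = 0.585716; FGT(2.5) = 0.585716 / 6 = 0.098.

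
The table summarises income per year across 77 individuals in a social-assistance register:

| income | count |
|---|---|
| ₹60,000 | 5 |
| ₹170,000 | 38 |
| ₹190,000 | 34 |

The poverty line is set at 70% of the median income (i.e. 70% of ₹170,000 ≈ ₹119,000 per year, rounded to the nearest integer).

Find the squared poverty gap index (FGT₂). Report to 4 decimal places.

Below the line: 5×₹60,000 (q = 5 of N = 77).
Gap ratios (z−y)/z: (119000−60000)/119000 = 0.4958 (×5).
Squared: 0.2458 (×5).
Sum = 1.229080; P₂ = 1.229080 / 77 = 0.0160.

0.0160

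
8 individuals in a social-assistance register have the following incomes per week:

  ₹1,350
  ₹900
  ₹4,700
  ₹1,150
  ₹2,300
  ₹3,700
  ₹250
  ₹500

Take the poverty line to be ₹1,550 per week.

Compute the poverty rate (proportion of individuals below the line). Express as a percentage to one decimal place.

5 of the 8 individuals have income below ₹1,550.
H = 5/8 = 62.5%.

62.5%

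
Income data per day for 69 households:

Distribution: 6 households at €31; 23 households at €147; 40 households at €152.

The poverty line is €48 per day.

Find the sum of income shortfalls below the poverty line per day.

€102

Incomes under z: 6×€31 (q = 6 of N = 69).
Individual gaps: 6×(48−31) = 102.
Aggregate gap = €102.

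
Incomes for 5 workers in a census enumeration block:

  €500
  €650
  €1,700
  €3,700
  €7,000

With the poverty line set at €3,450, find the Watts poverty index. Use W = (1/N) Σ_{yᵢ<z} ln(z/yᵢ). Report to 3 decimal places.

0.862

Poor units: €500, €650, €1,700 (q = 3 of N = 5).
Log shortfalls: ln(3450/500) = 1.9315; ln(3450/650) = 1.6692; ln(3450/1700) = 0.7077.
W = 4.308425 / 5 = 0.862.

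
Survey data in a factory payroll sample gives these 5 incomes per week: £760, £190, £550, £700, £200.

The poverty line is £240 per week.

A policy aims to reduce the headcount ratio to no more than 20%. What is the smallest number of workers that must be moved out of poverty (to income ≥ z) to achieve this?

1

2 of the 5 workers are poor, so H = 2/5 = 0.400.
A headcount ratio of at most 20% allows at most ⌊0.20 × 5⌋ = 1 poor workers.
So at least 2 − 1 = 1 must be lifted.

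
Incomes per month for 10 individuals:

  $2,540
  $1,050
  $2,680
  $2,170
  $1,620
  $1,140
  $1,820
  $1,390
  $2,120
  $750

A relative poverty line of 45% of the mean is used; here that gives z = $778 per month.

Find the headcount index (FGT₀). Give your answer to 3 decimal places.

0.100

1 of the 10 individuals have income below $778.
H = 1/10 = 0.100.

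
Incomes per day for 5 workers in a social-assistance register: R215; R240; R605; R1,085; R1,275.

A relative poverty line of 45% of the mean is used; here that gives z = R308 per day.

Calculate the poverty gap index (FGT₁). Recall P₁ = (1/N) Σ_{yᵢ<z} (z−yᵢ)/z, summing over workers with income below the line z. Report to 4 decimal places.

Poor units: R215, R240 (q = 2 of N = 5).
Gap ratios (z−y)/z: (308−215)/308 = 0.3019; (308−240)/308 = 0.2208.
Sum of shortfalls = 0.522727; P₁ averages over all N: 0.522727 / 5 = 0.1045.

0.1045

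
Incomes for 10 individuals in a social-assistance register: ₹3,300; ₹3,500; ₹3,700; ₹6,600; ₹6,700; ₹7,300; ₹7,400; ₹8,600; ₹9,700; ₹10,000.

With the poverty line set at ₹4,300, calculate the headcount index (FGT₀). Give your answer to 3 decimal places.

3 of the 10 individuals have income below ₹4,300.
H = 3/10 = 0.300.

0.300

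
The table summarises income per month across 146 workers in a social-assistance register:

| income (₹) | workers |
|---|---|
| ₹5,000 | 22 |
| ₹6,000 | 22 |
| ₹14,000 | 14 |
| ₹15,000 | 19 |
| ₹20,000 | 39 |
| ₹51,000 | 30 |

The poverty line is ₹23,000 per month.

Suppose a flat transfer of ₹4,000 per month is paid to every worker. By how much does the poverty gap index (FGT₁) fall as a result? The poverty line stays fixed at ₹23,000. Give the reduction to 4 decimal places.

Before: below the line — 22×₹5,000, 22×₹6,000, 14×₹14,000, 19×₹15,000, 39×₹20,000; poverty gap index (FGT₁) = 0.346933.
After the ₹4,000 transfer: below the line — 22×₹9,000, 22×₹10,000, 14×₹18,000, 19×₹19,000; poverty gap index (FGT₁) = 0.220369.
Reduction = 0.346933 − 0.220369 = 0.1266.

0.1266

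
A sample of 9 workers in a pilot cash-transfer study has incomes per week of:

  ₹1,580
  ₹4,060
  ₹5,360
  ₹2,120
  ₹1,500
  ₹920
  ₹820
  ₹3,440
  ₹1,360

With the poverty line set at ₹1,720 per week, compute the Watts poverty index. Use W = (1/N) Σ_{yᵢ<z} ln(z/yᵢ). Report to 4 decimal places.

0.2026

Below z: ₹820, ₹920, ₹1,360, ₹1,500, ₹1,580 (q = 5 of N = 9).
ln(z/y) terms: ln(1720/820) = 0.7408; ln(1720/920) = 0.6257; ln(1720/1360) = 0.2348; ln(1720/1500) = 0.1369; ln(1720/1580) = 0.0849.
W = 1.823079 / 9 = 0.2026.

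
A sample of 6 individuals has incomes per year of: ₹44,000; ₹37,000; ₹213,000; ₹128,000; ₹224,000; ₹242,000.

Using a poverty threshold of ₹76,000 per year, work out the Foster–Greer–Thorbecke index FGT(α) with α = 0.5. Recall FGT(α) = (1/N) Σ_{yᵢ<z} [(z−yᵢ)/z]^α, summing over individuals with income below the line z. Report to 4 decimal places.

Below z: ₹37,000, ₹44,000 (q = 2 of N = 6).
Shortfall ratios: (76000−37000)/76000 = 0.5132; (76000−44000)/76000 = 0.4211.
Raised to α = 0.5: 0.71635; 0.64889.
Sum = 1.365236; FGT(0.5) = 1.365236 / 6 = 0.2275.

0.2275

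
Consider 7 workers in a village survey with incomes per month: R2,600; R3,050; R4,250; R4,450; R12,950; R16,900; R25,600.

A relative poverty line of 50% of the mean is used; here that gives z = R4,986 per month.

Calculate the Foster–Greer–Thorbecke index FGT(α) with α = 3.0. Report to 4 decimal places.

0.0247

Below z: R2,600, R3,050, R4,250, R4,450 (q = 4 of N = 7).
Relative gaps: (4986−2600)/4986 = 0.4785; (4986−3050)/4986 = 0.3883; (4986−4250)/4986 = 0.1476; (4986−4450)/4986 = 0.1075.
Raised to α = 3.0: 0.10959; 0.05854; 0.00322; 0.00124.
Sum = 0.172586; FGT(3.0) = 0.172586 / 7 = 0.0247.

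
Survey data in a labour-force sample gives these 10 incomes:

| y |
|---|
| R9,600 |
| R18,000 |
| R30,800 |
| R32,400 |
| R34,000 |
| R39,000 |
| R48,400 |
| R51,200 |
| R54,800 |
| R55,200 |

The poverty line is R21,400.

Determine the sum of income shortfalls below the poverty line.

R15,200

Incomes under z: R9,600, R18,000 (q = 2 of N = 10).
Individual gaps: 21400−9600 = 11800; 21400−18000 = 3400.
Aggregate gap = R15,200.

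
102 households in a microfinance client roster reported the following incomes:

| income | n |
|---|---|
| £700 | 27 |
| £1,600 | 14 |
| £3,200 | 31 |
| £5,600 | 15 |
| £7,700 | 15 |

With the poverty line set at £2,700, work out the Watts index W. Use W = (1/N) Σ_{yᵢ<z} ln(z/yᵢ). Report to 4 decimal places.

0.4292

Poor units: 27×£700, 14×£1,600 (q = 41 of N = 102).
Log gaps: ln(2700/700) = 1.3499 (×27); ln(2700/1600) = 0.5232 (×14).
W = 43.773495 / 102 = 0.4292.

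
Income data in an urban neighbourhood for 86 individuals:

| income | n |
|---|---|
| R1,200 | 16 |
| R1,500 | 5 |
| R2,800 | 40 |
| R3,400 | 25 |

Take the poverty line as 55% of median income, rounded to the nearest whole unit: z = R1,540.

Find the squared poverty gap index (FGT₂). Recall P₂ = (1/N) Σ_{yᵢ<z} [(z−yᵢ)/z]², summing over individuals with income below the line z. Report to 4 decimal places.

Poor units: 16×R1,200, 5×R1,500 (q = 21 of N = 86).
Relative gaps: (1540−1200)/1540 = 0.2208 (×16); (1540−1500)/1540 = 0.0260 (×5).
Squared: 0.0487 (×16); 0.0007 (×5).
Sum = 0.783269; P₂ = 0.783269 / 86 = 0.0091.

0.0091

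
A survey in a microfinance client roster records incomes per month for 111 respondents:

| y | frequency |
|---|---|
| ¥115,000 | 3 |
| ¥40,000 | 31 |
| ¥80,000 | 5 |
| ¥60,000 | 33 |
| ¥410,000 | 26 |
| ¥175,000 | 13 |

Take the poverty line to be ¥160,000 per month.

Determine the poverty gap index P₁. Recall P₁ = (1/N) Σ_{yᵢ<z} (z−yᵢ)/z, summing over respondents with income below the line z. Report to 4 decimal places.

Poor units: 31×¥40,000, 33×¥60,000, 5×¥80,000, 3×¥115,000 (q = 72 of N = 111).
Relative gaps: (160000−40000)/160000 = 0.7500 (×31); (160000−60000)/160000 = 0.6250 (×33); (160000−80000)/160000 = 0.5000 (×5); (160000−115000)/160000 = 0.2812 (×3).
Sum of shortfalls = 47.218750; P₁ averages over all N: 47.218750 / 111 = 0.4254.

0.4254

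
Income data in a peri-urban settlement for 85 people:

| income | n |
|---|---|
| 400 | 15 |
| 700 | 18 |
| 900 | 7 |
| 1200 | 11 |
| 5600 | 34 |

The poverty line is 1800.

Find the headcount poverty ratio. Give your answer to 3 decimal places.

0.600

51 of the 85 people have income below 1800.
H = 51/85 = 0.600.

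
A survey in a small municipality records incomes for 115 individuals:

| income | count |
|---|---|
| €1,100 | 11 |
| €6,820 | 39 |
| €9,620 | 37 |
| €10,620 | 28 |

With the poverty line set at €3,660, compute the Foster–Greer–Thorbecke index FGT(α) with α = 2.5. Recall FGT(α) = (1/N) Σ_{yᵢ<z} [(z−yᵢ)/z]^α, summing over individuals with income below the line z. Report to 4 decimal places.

Below z: 11×€1,100 (q = 11 of N = 115).
Normalized shortfalls: (3660−1100)/3660 = 0.6995 (×11).
Raised to α = 2.5: 0.40916 (×11).
Sum = 4.500802; FGT(2.5) = 4.500802 / 115 = 0.0391.

0.0391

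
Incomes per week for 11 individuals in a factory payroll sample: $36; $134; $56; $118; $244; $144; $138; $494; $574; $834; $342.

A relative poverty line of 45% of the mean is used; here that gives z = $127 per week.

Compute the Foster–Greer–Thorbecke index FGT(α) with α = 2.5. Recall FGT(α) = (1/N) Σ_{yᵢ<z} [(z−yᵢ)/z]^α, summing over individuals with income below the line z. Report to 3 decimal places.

Below z: $36, $56, $118 (q = 3 of N = 11).
Normalized shortfalls: (127−36)/127 = 0.7165; (127−56)/127 = 0.5591; (127−118)/127 = 0.0709.
Raised to α = 2.5: 0.43460; 0.23369; 0.00134.
Sum = 0.669629; FGT(2.5) = 0.669629 / 11 = 0.061.

0.061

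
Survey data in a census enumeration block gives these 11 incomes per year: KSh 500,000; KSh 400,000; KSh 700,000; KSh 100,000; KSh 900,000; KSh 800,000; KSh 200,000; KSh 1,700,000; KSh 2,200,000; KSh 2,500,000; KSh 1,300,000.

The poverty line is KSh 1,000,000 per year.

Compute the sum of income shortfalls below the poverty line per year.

KSh 3,400,000

Incomes under z: KSh 100,000, KSh 200,000, KSh 400,000, KSh 500,000, KSh 700,000, KSh 800,000, KSh 900,000 (q = 7 of N = 11).
Individual gaps: 1000000−100000 = 900000; 1000000−200000 = 800000; 1000000−400000 = 600000; 1000000−500000 = 500000; 1000000−700000 = 300000; 1000000−800000 = 200000; 1000000−900000 = 100000.
Aggregate gap = KSh 3,400,000.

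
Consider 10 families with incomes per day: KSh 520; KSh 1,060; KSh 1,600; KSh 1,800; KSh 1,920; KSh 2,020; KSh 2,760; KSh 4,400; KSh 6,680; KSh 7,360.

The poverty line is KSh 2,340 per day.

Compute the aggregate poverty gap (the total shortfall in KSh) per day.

KSh 5,120

Below z: KSh 520, KSh 1,060, KSh 1,600, KSh 1,800, KSh 1,920, KSh 2,020 (q = 6 of N = 10).
Individual gaps: 2340−520 = 1820; 2340−1060 = 1280; 2340−1600 = 740; 2340−1800 = 540; 2340−1920 = 420; 2340−2020 = 320.
Aggregate gap = KSh 5,120.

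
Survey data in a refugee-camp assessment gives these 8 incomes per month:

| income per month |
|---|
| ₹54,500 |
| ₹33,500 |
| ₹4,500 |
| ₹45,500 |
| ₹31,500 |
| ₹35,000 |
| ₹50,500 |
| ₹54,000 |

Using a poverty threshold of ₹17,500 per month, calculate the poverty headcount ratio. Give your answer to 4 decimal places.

1 of the 8 people have income below ₹17,500.
H = 1/8 = 0.1250.

0.1250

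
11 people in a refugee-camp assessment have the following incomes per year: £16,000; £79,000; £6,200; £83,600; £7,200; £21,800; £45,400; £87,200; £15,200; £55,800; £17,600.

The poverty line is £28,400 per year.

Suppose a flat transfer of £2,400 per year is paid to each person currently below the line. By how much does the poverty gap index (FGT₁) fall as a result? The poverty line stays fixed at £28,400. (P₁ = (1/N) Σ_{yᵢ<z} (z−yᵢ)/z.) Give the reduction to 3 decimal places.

0.046

Before: below the line — £6,200, £7,200, £15,200, £16,000, £17,600, £21,800; poverty gap index (FGT₁) = 0.27657.
After the £2,400 transfer: below the line — £8,600, £9,600, £17,600, £18,400, £20,000, £24,200; poverty gap index (FGT₁) = 0.23047.
Reduction = 0.27657 − 0.23047 = 0.046.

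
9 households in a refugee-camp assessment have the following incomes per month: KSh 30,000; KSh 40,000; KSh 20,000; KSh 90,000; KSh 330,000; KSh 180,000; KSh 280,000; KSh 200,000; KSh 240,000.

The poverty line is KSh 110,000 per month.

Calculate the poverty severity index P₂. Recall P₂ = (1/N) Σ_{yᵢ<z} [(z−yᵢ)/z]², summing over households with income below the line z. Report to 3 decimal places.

Below the line: KSh 20,000, KSh 30,000, KSh 40,000, KSh 90,000 (q = 4 of N = 9).
Normalized shortfalls: (110000−20000)/110000 = 0.8182; (110000−30000)/110000 = 0.7273; (110000−40000)/110000 = 0.6364; (110000−90000)/110000 = 0.1818.
Squared: 0.6694; 0.5289; 0.4050; 0.0331.
Sum = 1.636364; P₂ = 1.636364 / 9 = 0.182.

0.182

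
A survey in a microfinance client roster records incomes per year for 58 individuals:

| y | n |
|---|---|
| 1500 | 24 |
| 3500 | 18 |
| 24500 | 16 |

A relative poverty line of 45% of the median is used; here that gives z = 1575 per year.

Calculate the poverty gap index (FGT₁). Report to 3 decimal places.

0.020

Below z: 24×1500 (q = 24 of N = 58).
Normalized shortfalls: (1575−1500)/1575 = 0.0476 (×24).
Σ = 1.142857. Dividing by the full population N = 58 gives P₁ = 0.020.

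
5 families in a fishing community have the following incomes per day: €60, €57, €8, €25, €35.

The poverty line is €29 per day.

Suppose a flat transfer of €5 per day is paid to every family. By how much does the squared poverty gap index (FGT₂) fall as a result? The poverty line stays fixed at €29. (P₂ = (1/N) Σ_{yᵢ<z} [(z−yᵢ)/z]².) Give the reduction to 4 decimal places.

Before: below the line — €8, €25; squared poverty gap index (FGT₂) = 0.108680.
After the €5 transfer: below the line — €13; squared poverty gap index (FGT₂) = 0.060880.
Reduction = 0.108680 − 0.060880 = 0.0478.

0.0478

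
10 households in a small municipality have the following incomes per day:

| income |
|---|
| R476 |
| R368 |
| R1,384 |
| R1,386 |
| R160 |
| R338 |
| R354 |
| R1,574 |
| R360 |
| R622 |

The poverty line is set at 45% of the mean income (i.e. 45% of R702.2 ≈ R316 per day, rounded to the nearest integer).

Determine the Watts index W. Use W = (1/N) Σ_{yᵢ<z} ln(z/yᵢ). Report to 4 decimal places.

0.0681

Below the line: R160 (q = 1 of N = 10).
ln(z/y) terms: ln(316/160) = 0.6806.
W = 0.680568 / 10 = 0.0681.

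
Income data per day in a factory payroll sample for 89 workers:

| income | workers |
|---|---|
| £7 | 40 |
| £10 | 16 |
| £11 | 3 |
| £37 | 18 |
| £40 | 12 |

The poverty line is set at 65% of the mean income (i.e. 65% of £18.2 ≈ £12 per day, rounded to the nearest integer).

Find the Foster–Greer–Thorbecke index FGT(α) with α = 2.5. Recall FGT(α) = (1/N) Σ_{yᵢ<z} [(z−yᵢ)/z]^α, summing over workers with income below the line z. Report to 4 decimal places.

0.0525

Below z: 40×£7, 16×£10, 3×£11 (q = 59 of N = 89).
Normalized shortfalls: (12−7)/12 = 0.4167 (×40); (12−10)/12 = 0.1667 (×16); (12−11)/12 = 0.0833 (×3).
Raised to α = 2.5: 0.11207 (×40); 0.01134 (×16); 0.00200 (×3).
Sum = 4.670077; FGT(2.5) = 4.670077 / 89 = 0.0525.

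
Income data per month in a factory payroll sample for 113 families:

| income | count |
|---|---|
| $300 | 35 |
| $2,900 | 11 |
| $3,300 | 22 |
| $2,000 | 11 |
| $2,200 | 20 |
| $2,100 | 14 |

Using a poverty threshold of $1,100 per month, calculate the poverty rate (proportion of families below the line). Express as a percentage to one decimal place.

35 of the 113 families have income below $1,100.
H = 35/113 = 31.0%.

31.0%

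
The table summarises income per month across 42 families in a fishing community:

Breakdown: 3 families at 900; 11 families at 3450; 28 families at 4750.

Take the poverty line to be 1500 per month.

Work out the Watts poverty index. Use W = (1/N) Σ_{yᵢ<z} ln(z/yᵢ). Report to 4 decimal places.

Below the line: 3×900 (q = 3 of N = 42).
ln(z/y) terms: ln(1500/900) = 0.5108 (×3).
W = 1.532477 / 42 = 0.0365.

0.0365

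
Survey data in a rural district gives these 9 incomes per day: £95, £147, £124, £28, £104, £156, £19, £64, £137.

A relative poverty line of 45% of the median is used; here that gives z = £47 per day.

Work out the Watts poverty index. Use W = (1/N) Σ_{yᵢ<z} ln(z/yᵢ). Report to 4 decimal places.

0.1582

Incomes under z: £19, £28 (q = 2 of N = 9).
Log gaps: ln(47/19) = 0.9057; ln(47/28) = 0.5179.
W = 1.423652 / 9 = 0.1582.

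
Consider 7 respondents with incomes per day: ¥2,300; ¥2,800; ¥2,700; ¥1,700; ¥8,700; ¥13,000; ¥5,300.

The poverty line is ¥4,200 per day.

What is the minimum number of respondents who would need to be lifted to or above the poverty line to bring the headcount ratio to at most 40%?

2

4 of the 7 respondents are poor, so H = 4/7 = 0.571.
A headcount ratio of at most 40% allows at most ⌊0.40 × 7⌋ = 2 poor respondents.
So at least 4 − 2 = 2 must be lifted.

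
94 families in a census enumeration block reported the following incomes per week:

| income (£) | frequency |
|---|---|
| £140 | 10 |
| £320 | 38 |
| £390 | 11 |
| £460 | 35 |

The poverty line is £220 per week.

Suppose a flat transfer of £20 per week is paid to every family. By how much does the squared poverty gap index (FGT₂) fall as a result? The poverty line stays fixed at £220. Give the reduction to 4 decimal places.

0.0062

Before: below the line — 10×£140; squared poverty gap index (FGT₂) = 0.014067.
After the £20 transfer: below the line — 10×£160; squared poverty gap index (FGT₂) = 0.007913.
Reduction = 0.014067 − 0.007913 = 0.0062.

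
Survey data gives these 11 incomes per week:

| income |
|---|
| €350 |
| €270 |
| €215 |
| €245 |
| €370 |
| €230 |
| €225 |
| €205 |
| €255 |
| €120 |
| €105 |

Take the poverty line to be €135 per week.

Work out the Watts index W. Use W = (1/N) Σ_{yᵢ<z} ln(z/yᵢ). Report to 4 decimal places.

Below z: €105, €120 (q = 2 of N = 11).
Log gaps: ln(135/105) = 0.2513; ln(135/120) = 0.1178.
W = 0.369097 / 11 = 0.0336.

0.0336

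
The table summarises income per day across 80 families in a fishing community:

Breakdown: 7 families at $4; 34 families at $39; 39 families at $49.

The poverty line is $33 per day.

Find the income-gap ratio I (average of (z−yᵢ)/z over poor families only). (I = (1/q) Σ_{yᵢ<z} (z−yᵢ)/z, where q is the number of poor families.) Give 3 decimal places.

Incomes under z: 7×$4 (q = 7 of N = 80).
Relative gaps: 0.8788 (×7); sum = 6.151515.
The income-gap ratio divides by q (the poor only): 6.151515 / 7 = 0.879.

0.879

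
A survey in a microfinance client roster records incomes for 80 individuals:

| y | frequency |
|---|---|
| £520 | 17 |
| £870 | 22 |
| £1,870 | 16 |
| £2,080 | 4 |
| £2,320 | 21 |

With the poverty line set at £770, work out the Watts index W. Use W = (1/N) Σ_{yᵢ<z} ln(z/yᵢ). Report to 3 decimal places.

0.083

Below z: 17×£520 (q = 17 of N = 80).
ln(z/y) terms: ln(770/520) = 0.3926 (×17).
W = 6.673549 / 80 = 0.083.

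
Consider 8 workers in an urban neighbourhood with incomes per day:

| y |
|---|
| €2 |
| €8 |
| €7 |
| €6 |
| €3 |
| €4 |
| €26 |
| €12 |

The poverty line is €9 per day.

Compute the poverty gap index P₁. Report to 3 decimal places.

Below z: €2, €3, €4, €6, €7, €8 (q = 6 of N = 8).
Gap ratios (z−y)/z: (9−2)/9 = 0.7778; (9−3)/9 = 0.6667; (9−4)/9 = 0.5556; (9−6)/9 = 0.3333; (9−7)/9 = 0.2222; (9−8)/9 = 0.1111.
Σ = 2.666667. Dividing by the full population N = 8 gives P₁ = 0.333.

0.333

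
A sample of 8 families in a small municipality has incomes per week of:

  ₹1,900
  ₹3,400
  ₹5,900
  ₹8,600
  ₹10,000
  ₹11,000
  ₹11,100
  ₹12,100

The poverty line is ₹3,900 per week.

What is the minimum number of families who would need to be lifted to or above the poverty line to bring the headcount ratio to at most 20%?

2 of the 8 families are poor, so H = 2/8 = 0.250.
A headcount ratio of at most 20% allows at most ⌊0.20 × 8⌋ = 1 poor families.
So at least 2 − 1 = 1 must be lifted.

1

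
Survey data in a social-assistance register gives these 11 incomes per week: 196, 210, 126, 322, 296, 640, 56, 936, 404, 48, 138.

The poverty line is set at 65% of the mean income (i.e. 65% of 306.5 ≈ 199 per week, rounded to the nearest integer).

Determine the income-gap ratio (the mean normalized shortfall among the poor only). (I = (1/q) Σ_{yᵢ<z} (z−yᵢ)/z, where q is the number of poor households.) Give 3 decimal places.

0.433

Below z: 48, 56, 126, 138, 196 (q = 5 of N = 11).
Relative gaps: 0.7588, 0.7186, 0.3668, 0.3065, 0.0151; sum = 2.165829.
I averages over the q = 5 poor units only: 2.165829 / 5 = 0.433.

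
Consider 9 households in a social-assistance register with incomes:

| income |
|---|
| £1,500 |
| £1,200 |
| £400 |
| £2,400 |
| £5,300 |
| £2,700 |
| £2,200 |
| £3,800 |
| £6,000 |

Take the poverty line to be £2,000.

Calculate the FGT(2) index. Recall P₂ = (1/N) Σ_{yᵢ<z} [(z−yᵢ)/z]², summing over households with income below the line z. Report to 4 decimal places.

0.0958

Below the line: £400, £1,200, £1,500 (q = 3 of N = 9).
Relative gaps: (2000−400)/2000 = 0.8000; (2000−1200)/2000 = 0.4000; (2000−1500)/2000 = 0.2500.
Squared: 0.6400; 0.1600; 0.0625.
Sum = 0.862500; P₂ = 0.862500 / 9 = 0.0958.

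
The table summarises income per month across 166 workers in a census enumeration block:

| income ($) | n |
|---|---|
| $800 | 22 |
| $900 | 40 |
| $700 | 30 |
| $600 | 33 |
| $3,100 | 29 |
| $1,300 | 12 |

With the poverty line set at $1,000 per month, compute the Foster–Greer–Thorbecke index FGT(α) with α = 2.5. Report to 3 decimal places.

0.032

Incomes under z: 33×$600, 30×$700, 22×$800, 40×$900 (q = 125 of N = 166).
Gap ratios (z−y)/z: (1000−600)/1000 = 0.4000 (×33); (1000−700)/1000 = 0.3000 (×30); (1000−800)/1000 = 0.2000 (×22); (1000−900)/1000 = 0.1000 (×40).
Raised to α = 2.5: 0.10119 (×33); 0.04930 (×30); 0.01789 (×22); 0.00316 (×40).
Sum = 5.338255; FGT(2.5) = 5.338255 / 166 = 0.032.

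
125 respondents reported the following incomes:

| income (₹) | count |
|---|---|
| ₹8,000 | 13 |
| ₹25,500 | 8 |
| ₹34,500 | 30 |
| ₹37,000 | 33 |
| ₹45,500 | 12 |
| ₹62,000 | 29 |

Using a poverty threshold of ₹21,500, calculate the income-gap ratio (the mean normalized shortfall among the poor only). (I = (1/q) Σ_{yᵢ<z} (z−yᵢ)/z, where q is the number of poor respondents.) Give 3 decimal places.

0.628

Below the line: 13×₹8,000 (q = 13 of N = 125).
Shortfall ratios (z−y)/z: 0.6279 (×13); sum = 8.162791.
The income-gap ratio divides by q (the poor only): 8.162791 / 13 = 0.628.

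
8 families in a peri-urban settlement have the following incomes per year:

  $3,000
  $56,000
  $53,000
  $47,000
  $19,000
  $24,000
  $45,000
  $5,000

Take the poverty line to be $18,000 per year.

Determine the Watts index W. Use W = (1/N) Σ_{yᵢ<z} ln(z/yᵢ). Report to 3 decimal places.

Poor units: $3,000, $5,000 (q = 2 of N = 8).
Log shortfalls: ln(18000/3000) = 1.7918; ln(18000/5000) = 1.2809.
W = 3.072693 / 8 = 0.384.

0.384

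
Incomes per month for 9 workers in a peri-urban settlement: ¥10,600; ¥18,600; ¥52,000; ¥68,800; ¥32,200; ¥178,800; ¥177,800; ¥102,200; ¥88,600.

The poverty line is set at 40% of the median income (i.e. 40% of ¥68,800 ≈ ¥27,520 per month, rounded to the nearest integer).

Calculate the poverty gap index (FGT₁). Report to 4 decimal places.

0.1043

Incomes under z: ¥10,600, ¥18,600 (q = 2 of N = 9).
Relative gaps: (27520−10600)/27520 = 0.6148; (27520−18600)/27520 = 0.3241.
Sum of shortfalls = 0.938953; P₁ averages over all N: 0.938953 / 9 = 0.1043.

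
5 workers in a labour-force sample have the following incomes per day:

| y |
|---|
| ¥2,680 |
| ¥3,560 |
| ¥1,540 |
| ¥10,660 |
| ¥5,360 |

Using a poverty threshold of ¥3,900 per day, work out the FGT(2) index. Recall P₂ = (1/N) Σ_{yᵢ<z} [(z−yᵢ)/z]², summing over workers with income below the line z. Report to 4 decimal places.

Poor units: ¥1,540, ¥2,680, ¥3,560 (q = 3 of N = 5).
Normalized shortfalls: (3900−1540)/3900 = 0.6051; (3900−2680)/3900 = 0.3128; (3900−3560)/3900 = 0.0872.
Squared: 0.3662; 0.0979; 0.0076.
Sum = 0.471637; P₂ = 0.471637 / 5 = 0.0943.

0.0943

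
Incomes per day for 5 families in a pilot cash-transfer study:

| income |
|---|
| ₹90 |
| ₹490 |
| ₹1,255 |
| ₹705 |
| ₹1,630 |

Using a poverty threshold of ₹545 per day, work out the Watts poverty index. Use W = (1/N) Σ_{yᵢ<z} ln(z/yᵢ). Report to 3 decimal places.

Below the line: ₹90, ₹490 (q = 2 of N = 5).
Log shortfalls: ln(545/90) = 1.8010; ln(545/490) = 0.1064.
W = 1.907357 / 5 = 0.381.

0.381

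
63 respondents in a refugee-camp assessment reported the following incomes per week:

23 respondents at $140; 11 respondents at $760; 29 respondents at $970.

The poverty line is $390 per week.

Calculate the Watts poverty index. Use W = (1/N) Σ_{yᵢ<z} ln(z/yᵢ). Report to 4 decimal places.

0.3740

Poor units: 23×$140 (q = 23 of N = 63).
Log shortfalls: ln(390/140) = 1.0245 (×23).
W = 23.563599 / 63 = 0.3740.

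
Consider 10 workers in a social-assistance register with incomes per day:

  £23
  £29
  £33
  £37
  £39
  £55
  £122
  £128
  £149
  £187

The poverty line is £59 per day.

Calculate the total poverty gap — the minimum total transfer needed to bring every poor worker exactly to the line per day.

£138

Below the line: £23, £29, £33, £37, £39, £55 (q = 6 of N = 10).
Individual gaps: 59−23 = 36; 59−29 = 30; 59−33 = 26; 59−37 = 22; 59−39 = 20; 59−55 = 4.
Aggregate gap = £138.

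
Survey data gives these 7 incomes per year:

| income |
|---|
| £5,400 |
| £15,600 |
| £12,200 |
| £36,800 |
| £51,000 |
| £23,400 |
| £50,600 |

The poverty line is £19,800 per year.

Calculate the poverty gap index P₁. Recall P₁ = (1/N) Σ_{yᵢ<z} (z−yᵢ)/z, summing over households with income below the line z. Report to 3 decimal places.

Poor units: £5,400, £12,200, £15,600 (q = 3 of N = 7).
Shortfall ratios: (19800−5400)/19800 = 0.7273; (19800−12200)/19800 = 0.3838; (19800−15600)/19800 = 0.2121.
Σ = 1.323232. Dividing by the full population N = 7 gives P₁ = 0.189.

0.189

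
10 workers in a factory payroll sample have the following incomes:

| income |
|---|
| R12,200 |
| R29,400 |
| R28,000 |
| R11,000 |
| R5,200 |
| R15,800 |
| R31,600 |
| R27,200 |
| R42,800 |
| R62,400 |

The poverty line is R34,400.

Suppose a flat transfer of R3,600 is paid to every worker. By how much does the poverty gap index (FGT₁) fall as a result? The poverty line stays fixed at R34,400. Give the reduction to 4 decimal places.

Before: below the line — R5,200, R11,000, R12,200, R15,800, R27,200, R28,000, R29,400, R31,600; poverty gap index (FGT₁) = 0.333721.
After the R3,600 transfer: below the line — R8,800, R14,600, R15,800, R19,400, R30,800, R31,600, R33,000; poverty gap index (FGT₁) = 0.252326.
Reduction = 0.333721 − 0.252326 = 0.0814.

0.0814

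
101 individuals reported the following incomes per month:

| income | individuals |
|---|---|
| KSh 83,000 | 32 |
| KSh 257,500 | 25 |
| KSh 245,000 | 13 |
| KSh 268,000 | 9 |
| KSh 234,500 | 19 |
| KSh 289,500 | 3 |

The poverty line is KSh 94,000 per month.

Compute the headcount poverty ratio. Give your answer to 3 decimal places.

0.317

32 of the 101 individuals have income below KSh 94,000.
H = 32/101 = 0.317.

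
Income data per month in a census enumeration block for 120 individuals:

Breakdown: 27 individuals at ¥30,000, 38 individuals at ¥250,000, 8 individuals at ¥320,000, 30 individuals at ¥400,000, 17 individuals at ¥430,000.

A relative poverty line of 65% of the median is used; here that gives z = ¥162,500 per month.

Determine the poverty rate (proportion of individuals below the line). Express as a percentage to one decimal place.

22.5%

27 of the 120 individuals have income below ¥162,500.
H = 27/120 = 22.5%.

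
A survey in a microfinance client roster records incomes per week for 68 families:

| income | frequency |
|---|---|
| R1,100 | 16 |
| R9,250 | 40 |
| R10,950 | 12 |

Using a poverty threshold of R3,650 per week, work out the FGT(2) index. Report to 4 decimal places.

0.1148

Below z: 16×R1,100 (q = 16 of N = 68).
Shortfall ratios: (3650−1100)/3650 = 0.6986 (×16).
Squared: 0.4881 (×16).
Sum = 7.809345; P₂ = 7.809345 / 68 = 0.1148.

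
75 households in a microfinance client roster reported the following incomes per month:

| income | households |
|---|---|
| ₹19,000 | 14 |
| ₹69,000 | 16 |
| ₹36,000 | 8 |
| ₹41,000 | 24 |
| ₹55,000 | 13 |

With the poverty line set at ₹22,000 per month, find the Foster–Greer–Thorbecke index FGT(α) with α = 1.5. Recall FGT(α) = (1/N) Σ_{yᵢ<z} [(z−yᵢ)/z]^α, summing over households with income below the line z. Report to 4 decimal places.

0.0094

Incomes under z: 14×₹19,000 (q = 14 of N = 75).
Normalized shortfalls: (22000−19000)/22000 = 0.1364 (×14).
Raised to α = 1.5: 0.05036 (×14).
Sum = 0.704979; FGT(1.5) = 0.704979 / 75 = 0.0094.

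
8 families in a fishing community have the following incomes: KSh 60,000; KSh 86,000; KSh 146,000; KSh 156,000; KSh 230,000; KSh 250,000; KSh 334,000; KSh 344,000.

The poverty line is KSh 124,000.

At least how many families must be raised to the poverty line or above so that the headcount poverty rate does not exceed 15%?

1

2 of the 8 families are poor, so H = 2/8 = 0.250.
A headcount ratio of at most 15% allows at most ⌊0.15 × 8⌋ = 1 poor families.
So at least 2 − 1 = 1 must be lifted.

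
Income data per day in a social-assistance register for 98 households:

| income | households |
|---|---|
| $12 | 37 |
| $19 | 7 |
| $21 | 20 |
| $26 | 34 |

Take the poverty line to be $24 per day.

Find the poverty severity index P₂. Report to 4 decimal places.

0.1007

Poor units: 37×$12, 7×$19, 20×$21 (q = 64 of N = 98).
Relative gaps: (24−12)/24 = 0.5000 (×37); (24−19)/24 = 0.2083 (×7); (24−21)/24 = 0.1250 (×20).
Squared: 0.2500 (×37); 0.0434 (×7); 0.0156 (×20).
Sum = 9.866319; P₂ = 9.866319 / 98 = 0.1007.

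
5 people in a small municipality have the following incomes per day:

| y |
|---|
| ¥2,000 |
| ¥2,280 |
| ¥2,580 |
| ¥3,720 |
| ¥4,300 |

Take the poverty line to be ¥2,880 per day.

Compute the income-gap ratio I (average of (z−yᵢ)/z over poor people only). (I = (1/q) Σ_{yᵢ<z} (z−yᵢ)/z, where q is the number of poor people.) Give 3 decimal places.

0.206

Below the line: ¥2,000, ¥2,280, ¥2,580 (q = 3 of N = 5).
Shortfall ratios (z−y)/z: 0.3056, 0.2083, 0.1042; sum = 0.618056.
The income-gap ratio divides by q (the poor only): 0.618056 / 3 = 0.206.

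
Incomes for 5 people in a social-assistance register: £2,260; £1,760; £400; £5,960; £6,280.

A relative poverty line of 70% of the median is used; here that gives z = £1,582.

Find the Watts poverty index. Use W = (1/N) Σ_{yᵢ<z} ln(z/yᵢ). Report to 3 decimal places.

Below z: £400 (q = 1 of N = 5).
Log gaps: ln(1582/400) = 1.3750.
W = 1.374981 / 5 = 0.275.

0.275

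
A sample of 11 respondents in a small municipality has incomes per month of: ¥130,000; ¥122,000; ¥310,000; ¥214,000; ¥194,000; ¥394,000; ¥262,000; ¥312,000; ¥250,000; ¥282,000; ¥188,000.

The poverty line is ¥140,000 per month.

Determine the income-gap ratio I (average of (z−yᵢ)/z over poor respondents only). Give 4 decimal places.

Incomes under z: ¥122,000, ¥130,000 (q = 2 of N = 11).
Relative gaps: 0.1286, 0.0714; sum = 0.200000.
The income-gap ratio divides by q (the poor only): 0.200000 / 2 = 0.1000.

0.1000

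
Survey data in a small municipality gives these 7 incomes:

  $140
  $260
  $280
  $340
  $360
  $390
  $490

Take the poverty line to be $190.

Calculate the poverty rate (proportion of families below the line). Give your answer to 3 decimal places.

0.143

1 of the 7 families have income below $190.
H = 1/7 = 0.143.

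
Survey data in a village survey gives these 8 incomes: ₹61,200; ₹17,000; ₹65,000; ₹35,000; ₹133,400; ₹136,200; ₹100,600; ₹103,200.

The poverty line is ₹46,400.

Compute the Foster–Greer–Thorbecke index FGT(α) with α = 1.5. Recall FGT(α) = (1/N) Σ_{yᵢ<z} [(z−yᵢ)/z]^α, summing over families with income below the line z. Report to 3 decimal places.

0.078

Incomes under z: ₹17,000, ₹35,000 (q = 2 of N = 8).
Normalized shortfalls: (46400−17000)/46400 = 0.6336; (46400−35000)/46400 = 0.2457.
Raised to α = 1.5: 0.50436; 0.12178.
Sum = 0.626145; FGT(1.5) = 0.626145 / 8 = 0.078.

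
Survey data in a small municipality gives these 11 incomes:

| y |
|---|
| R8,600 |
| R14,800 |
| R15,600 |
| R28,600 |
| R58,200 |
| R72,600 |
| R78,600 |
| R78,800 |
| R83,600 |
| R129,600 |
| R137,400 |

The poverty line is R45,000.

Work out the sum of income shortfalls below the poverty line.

Below the line: R8,600, R14,800, R15,600, R28,600 (q = 4 of N = 11).
Individual gaps: 45000−8600 = 36400; 45000−14800 = 30200; 45000−15600 = 29400; 45000−28600 = 16400.
Aggregate gap = R112,400.

R112,400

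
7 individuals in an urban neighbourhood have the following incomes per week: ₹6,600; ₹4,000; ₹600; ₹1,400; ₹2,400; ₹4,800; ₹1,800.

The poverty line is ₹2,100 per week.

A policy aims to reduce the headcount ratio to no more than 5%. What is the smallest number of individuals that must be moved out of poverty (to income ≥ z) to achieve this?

Currently q = 3 of N = 7 are below the line (H = 0.429).
A headcount ratio of at most 5% allows at most ⌊0.05 × 7⌋ = 0 poor individuals.
So at least 3 − 0 = 3 must be lifted.

3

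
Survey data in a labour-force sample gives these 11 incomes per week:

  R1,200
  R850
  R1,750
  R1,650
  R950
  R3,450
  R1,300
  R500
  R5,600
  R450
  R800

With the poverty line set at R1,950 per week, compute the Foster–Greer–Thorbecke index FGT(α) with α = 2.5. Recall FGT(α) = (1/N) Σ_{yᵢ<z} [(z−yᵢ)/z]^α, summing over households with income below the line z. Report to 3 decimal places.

0.169

Below the line: R450, R500, R800, R850, R950, R1,200, R1,300, R1,650, R1,750 (q = 9 of N = 11).
Relative gaps: (1950−450)/1950 = 0.7692; (1950−500)/1950 = 0.7436; (1950−800)/1950 = 0.5897; (1950−850)/1950 = 0.5641; (1950−950)/1950 = 0.5128; (1950−1200)/1950 = 0.3846; (1950−1300)/1950 = 0.3333; (1950−1650)/1950 = 0.1538; (1950−1750)/1950 = 0.1026.
Raised to α = 2.5: 0.51897; 0.47680; 0.26709; 0.23900; 0.18833; 0.09174; 0.06415; 0.00928; 0.00337.
Sum = 1.858727; FGT(2.5) = 1.858727 / 11 = 0.169.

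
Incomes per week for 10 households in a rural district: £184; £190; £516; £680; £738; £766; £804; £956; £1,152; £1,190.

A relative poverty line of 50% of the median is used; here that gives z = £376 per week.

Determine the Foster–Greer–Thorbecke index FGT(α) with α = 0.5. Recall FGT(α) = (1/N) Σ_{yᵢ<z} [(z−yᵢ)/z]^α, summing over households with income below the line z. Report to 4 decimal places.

Poor units: £184, £190 (q = 2 of N = 10).
Relative gaps: (376−184)/376 = 0.5106; (376−190)/376 = 0.4947.
Raised to α = 0.5: 0.71459; 0.70334.
Sum = 1.417925; FGT(0.5) = 1.417925 / 10 = 0.1418.

0.1418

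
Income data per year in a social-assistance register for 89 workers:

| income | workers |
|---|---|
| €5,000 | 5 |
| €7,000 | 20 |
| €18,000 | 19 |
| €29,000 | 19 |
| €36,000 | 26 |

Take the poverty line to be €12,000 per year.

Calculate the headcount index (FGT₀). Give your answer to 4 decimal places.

0.2809

25 of the 89 workers have income below €12,000.
H = 25/89 = 0.2809.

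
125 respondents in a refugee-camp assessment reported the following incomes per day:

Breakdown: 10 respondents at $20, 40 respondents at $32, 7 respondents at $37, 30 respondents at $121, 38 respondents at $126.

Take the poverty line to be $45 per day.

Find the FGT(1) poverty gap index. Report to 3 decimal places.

0.147

Incomes under z: 10×$20, 40×$32, 7×$37 (q = 57 of N = 125).
Shortfall ratios: (45−20)/45 = 0.5556 (×10); (45−32)/45 = 0.2889 (×40); (45−37)/45 = 0.1778 (×7).
Σ = 18.355556. Dividing by the full population N = 125 gives P₁ = 0.147.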